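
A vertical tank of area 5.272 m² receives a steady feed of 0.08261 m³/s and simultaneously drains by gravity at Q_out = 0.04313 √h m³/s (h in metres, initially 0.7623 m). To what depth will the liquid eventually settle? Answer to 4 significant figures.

Level balance: A dh/dt = 0.08261 − 0.04313 √h. Setting dh/dt = 0:
Q_in = 0.04313 √h_ss ⇒ √h_ss = 0.08261/0.04313 = 1.91537.
h_ss = 1.91537² = 3.66865 m. (Since h₀ = 0.7623 m < h_ss, the level will rise toward this value.)

3.669 m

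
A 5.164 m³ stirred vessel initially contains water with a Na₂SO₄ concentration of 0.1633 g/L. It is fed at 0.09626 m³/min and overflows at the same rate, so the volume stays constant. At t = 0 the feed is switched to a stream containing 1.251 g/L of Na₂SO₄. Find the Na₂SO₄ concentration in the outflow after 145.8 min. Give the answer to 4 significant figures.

1.179 g/L

Species balance on the tank: V dC/dt = Q(C_in − C).
Time constant τ = V/Q = 5.164/0.09626 = 53.6464 min.
Integrating: C(t) = C_in + (C₀ − C_in) e^(−t/τ).
C(145.8) = 1.251 + (0.1633 − 1.251)·e^(−145.8/53.6464) = 1.251 + (-1.08770)·0.0660200 = 1.17919 g/L.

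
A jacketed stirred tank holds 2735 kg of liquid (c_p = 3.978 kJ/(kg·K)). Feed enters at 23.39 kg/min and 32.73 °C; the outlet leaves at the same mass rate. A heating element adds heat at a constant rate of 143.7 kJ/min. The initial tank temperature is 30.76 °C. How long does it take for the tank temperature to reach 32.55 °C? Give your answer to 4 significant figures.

M c_p dT/dt = ṁ c_p (T_in − T) + Q̇.
τ = M/ṁ = 116.930 min; T_ss = T_in + Q̇/(ṁ c_p) = 34.2744 °C.
T(t) = T_ss + (T₀ − T_ss) e^(−t/τ). Set T = 32.55:
e^(−t/τ) = (32.55 − 34.2744)/(30.76 − 34.2744) = 0.490668
t = −116.930 · ln(0.490668) = 83.2529 min.

83.25 min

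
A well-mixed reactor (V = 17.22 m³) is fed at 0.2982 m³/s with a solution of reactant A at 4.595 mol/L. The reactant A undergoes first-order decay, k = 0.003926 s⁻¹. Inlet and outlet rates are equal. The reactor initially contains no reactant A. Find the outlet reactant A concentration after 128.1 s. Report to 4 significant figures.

3.499 mol/L

Accumulation = in − out − consumed: V dC/dt = Q C_in − Q C − k V C.
dC/dt = (Q/V) C_in − (Q/V + k) C; effective rate a = Q/V + k = 0.0173171 + 0.003926 = 0.0212431 s⁻¹.
C_ss = Q C_in/(Q + kV) = 3.74578 mol/L; C(t) = C_ss + (C₀ − C_ss) e^(−a t).
C(128.1) = 3.74578 + (-3.74578)·e^(−0.0212431·128.1) = 3.74578 + (-3.74578)·0.0657933 = 3.49934 mol/L.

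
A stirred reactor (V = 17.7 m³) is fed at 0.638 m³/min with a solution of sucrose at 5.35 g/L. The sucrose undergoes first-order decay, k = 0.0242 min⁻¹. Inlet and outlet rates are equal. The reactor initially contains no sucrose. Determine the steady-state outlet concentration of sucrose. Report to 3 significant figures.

V dC/dt = Q(C_in − C) − k V C.
At steady state: 0 = Q C_in − (Q + kV) C_ss, so C_ss = Q C_in/(Q + kV).
C_ss = 0.638·5.35/(0.638 + 0.0242·17.7) = 3.4133/1.0663 = 3.2009 g/L.

3.20 g/L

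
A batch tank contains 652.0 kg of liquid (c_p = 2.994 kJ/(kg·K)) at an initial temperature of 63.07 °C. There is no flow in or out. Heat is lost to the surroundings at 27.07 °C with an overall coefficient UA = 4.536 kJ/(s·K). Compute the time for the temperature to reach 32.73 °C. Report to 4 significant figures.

Lumped-capacitance energy balance: M c_p dT/dt = UA(T_amb − T).
τ = M c_p/UA = 430.354 s; T_ss = T_amb = 27.0700 °C.
T(t) = T_ss + (T₀ − T_ss)e^(−t/τ); set T = 32.73:
t = −τ ln[(T − T_ss)/(T₀ − T_ss)] = −430.354 · ln(0.157222) = 796.197 s.

796.2 s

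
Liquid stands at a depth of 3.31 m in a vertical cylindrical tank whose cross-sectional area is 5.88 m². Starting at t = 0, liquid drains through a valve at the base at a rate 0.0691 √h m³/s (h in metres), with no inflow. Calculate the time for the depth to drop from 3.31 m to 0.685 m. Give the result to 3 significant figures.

A dh/dt = −Q_out = −0.0691 √h.
Separate and integrate: 2(√h − √h₀) = −(0.0691/A) t.
t = 2A(√h₀ − √h)/0.0691 = 2·5.88·(√3.31 − √0.685)/0.0691
  = 11.760 × (1.8193 − 0.82765) / 0.0691 = 168.77 s.

169 s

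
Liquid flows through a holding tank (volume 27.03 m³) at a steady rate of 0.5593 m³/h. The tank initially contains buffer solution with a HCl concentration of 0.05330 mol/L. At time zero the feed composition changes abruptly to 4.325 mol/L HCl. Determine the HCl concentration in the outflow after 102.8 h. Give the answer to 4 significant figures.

3.816 mol/L

Transient balance on the dissolved component: V dC/dt = Q(C_in − C).
So dC/dt = (C_in − C)/τ with τ = V/Q = 27.03/0.5593 = 48.3283 h.
Solution: C(t) = C_in + (C₀ − C_in) e^(−t/τ).
C(102.8) = 4.325 + (0.05330 − 4.325)·e^(−102.8/48.3283) = 4.325 + (-4.27170)·0.119180 = 3.81590 mol/L.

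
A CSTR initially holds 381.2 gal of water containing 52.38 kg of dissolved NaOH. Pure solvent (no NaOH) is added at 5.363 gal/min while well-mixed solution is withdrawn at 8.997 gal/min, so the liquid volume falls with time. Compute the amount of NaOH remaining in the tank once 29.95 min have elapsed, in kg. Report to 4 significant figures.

Let m(t) be the amount of NaOH. Volume: V(t) = V₀ + (Q_in − Q_out) t = 381.2 − 3.63400 t; V(29.95) = 272.362 gal.
No NaOH enters, so dm/dt = −Q_out · (m/V).
dm/m = −Q_out dt/(V₀ − 3.63400 t); integrating gives ln(m/m₀) = −(Q_out/(Q_in−Q_out)) ln(V/V₀).
m = m₀ (V₀/V)^(Q_out/(Q_in−Q_out)) = 52.38 × (381.2/272.362)^(-2.47578) = 22.7868 kg.

22.79 kg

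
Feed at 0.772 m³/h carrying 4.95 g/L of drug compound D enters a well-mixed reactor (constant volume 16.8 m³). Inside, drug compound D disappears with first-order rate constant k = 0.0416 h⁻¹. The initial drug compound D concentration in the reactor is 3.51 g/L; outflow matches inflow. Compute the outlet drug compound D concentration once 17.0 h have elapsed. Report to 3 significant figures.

2.80 g/L

V dC/dt = Q(C_in − C) − k V C.
dC/dt = (Q/V) C_in − (Q/V + k) C; effective rate a = Q/V + k = 0.045952 + 0.0416 = 0.087552 h⁻¹.
C_ss = Q C_in/(Q + kV) = 2.5980 g/L; C(t) = C_ss + (C₀ − C_ss) e^(−a t).
C(17.0) = 2.5980 + (0.91196)·e^(−0.087552·17.0) = 2.5980 + (0.91196)·0.22574 = 2.8039 g/L.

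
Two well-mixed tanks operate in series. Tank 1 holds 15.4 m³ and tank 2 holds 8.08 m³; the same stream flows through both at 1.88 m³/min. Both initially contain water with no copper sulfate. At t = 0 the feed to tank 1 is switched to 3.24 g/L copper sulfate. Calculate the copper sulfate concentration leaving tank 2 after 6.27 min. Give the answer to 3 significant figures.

Time constants: τᵢ = Vᵢ/Q for each well-mixed tank.
τ₁ = 15.4/1.88 = 8.1915 min; τ₂ = 8.08/1.88 = 4.2979 min.
Tank 1: C₁ = C_in(1 − e^(−t/τ₁)). Tank 2 (τ₁ ≠ τ₂): C₂ = C_in[1 − (τ₁ e^(−t/τ₁) − τ₂ e^(−t/τ₂))/(τ₁ − τ₂)].
At t = 6.27: e^(−t/τ₁) = 0.46513, e^(−t/τ₂) = 0.23250.
C₂ = 3.24·[1 − (8.1915·0.46513 − 4.2979·0.23250)/(3.8936)] = 3.24·0.27808 = 0.90097 g/L.

0.901 g/L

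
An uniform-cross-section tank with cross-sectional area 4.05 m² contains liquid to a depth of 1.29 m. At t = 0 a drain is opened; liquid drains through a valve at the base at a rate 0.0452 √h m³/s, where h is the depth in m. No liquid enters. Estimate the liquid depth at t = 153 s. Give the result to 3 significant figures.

Mass balance (ρ constant): A dh/dt = −0.0452 √h.
Separate and integrate: 2(√h − √h₀) = −(0.0452/A) t.
√h = √1.29 − 0.0452·153/(2·4.05) = 1.1358 − 0.85378 = 0.28200.
h = 0.28200² = 0.079526 m.

0.0795 m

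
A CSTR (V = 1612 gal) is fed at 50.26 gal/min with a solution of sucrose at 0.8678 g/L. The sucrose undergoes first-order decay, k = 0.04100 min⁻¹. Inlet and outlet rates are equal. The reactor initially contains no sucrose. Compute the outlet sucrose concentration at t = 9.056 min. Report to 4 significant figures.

Accumulation = in − out − consumed: V dC/dt = Q C_in − Q C − k V C.
dC/dt = (Q/V) C_in − (Q/V + k) C; effective rate a = Q/V + k = 0.0311787 + 0.04100 = 0.0721787 min⁻¹.
C_ss = Q C_in/(Q + kV) = 0.374859 g/L; C(t) = C_ss + (C₀ − C_ss) e^(−a t).
C(9.056) = 0.374859 + (-0.374859)·e^(−0.0721787·9.056) = 0.374859 + (-0.374859)·0.520144 = 0.179879 g/L.

0.1799 g/L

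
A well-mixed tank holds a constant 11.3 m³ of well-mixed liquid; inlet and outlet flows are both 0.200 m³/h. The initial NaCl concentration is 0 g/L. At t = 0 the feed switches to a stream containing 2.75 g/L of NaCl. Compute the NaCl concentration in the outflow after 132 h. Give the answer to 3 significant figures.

2.48 g/L

Accumulation = in − out for the solute gives V dC/dt = Q(C_in − C).
So dC/dt = (C_in − C)/τ with τ = V/Q = 11.3/0.200 = 56.500 h.
Solution: C(t) = C_in + (C₀ − C_in) e^(−t/τ).
C(132) = 2.75 + (0 − 2.75)·e^(−132/56.500) = 2.75 + (-2.7500)·0.096686 = 2.4841 g/L.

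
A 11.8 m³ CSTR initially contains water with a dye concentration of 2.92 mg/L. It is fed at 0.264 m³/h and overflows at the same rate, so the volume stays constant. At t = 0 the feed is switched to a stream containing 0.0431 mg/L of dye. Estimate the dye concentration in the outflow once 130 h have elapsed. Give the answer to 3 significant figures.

0.200 mg/L

Unsteady species balance (constant V, well mixed): V dC/dt = Q(C_in − C).
Rewrite as dC/dt + C/τ = C_in/τ, τ = V/Q = 44.697 h.
This is linear first-order; C(t) = C_in + (C₀ − C_in) e^(−t/τ).
C(130) = 0.0431 + (2.92 − 0.0431)·e^(−130/44.697) = 0.0431 + (2.8769)·0.054559 = 0.20006 mg/L.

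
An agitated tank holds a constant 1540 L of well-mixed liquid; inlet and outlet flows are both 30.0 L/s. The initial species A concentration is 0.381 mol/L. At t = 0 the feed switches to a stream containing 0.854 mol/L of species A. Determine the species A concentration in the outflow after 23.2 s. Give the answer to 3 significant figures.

Mass balance on the solute (V constant): V dC/dt = Q(C_in − C).
So dC/dt = (C_in − C)/τ with τ = V/Q = 1540/30.0 = 51.333 s.
Solution: C(t) = C_in + (C₀ − C_in) e^(−t/τ).
C(23.2) = 0.854 + (0.381 − 0.854)·e^(−23.2/51.333) = 0.854 + (-0.47300)·0.63639 = 0.55299 mol/L.

0.553 mol/L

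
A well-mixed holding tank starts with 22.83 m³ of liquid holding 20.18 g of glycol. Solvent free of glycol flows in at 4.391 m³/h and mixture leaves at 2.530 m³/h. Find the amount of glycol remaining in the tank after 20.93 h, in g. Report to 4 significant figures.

Let m(t) be the amount of glycol. Volume: V(t) = V₀ + (Q_in − Q_out) t = 22.83 + 1.86100 t; V(20.93) = 61.7807 m³.
Solute balance: dm/dt = 0 − Q_out C = −Q_out m/V(t).
Separate: dm/m = −Q_out dt/V(t) ⇒ ln(m/m₀) = −(Q_out/(Q_in−Q_out)) ln(V/V₀).
m = m₀ (V₀/V)^(Q_out/(Q_in−Q_out)) = 20.18 × (22.83/61.7807)^(1.35948) = 5.21377 g.

5.214 g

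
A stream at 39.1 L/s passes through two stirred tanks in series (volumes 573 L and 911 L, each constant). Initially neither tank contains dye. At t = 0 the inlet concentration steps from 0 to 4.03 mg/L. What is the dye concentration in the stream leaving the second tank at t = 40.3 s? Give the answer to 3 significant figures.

2.54 mg/L

Species balance on tank i: dCᵢ/dt = (Cᵢ₋₁ − Cᵢ)/τᵢ with τᵢ = Vᵢ/Q.
τ₁ = 573/39.1 = 14.655 s; τ₂ = 911/39.1 = 23.299 s.
Tank 1: C₁ = C_in(1 − e^(−t/τ₁)). Tank 2 (τ₁ ≠ τ₂): C₂ = C_in[1 − (τ₁ e^(−t/τ₁) − τ₂ e^(−t/τ₂))/(τ₁ − τ₂)].
At t = 40.3: e^(−t/τ₁) = 0.063930, e^(−t/τ₂) = 0.17734.
C₂ = 4.03·[1 − (14.655·0.063930 − 23.299·0.17734)/(-8.6445)] = 4.03·0.63039 = 2.5405 mg/L.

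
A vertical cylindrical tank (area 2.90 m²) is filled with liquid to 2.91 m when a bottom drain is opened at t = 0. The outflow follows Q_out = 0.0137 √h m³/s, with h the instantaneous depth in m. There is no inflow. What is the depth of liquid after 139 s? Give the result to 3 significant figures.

1.90 m

With no inflow, A dh/dt = −0.0137 √h.
This is separable: 2 d(√h)/dt = −0.0137/A, so √h = √h₀ − (0.0137/(2A)) t.
√h = √2.91 − 0.0137·139/(2·2.90) = 1.7059 − 0.32833 = 1.3775.
h = 1.3775² = 1.8976 m.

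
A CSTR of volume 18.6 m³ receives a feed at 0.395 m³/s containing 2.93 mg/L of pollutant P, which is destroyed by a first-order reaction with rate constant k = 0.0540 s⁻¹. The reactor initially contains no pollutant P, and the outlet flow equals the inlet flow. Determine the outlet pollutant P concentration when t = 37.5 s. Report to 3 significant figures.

Accumulation = in − out − consumed: V dC/dt = Q C_in − Q C − k V C.
This is linear with rate a = Q/V + k = 0.075237 s⁻¹.
C_ss = Q C_in/(Q + kV) = 0.82703 mg/L; C(t) = C_ss + (C₀ − C_ss) e^(−a t).
C(37.5) = 0.82703 + (-0.82703)·e^(−0.075237·37.5) = 0.82703 + (-0.82703)·0.059524 = 0.77780 mg/L.

0.778 mg/L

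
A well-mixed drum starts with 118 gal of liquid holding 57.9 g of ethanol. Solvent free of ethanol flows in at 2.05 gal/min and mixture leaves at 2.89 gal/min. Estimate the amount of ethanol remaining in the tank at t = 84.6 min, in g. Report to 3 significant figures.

Let m(t) be the amount of ethanol. Volume: V(t) = V₀ + (Q_in − Q_out) t = 118 − 0.84000 t; V(84.6) = 46.936 gal.
No ethanol enters, so dm/dt = −Q_out · (m/V).
dm/m = −Q_out dt/(V₀ − 0.84000 t); integrating gives ln(m/m₀) = −(Q_out/(Q_in−Q_out)) ln(V/V₀).
m = m₀ (V₀/V)^(Q_out/(Q_in−Q_out)) = 57.9 × (118/46.936)^(-3.4405) = 2.4277 g.

2.43 g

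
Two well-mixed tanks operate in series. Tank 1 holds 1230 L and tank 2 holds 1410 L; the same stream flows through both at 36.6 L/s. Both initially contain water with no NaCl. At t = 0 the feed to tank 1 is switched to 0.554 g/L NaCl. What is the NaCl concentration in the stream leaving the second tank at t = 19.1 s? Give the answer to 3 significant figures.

0.0552 g/L

Time constants: τᵢ = Vᵢ/Q for each well-mixed tank.
τ₁ = 1230/36.6 = 33.607 s; τ₂ = 1410/36.6 = 38.525 s.
Tank 1: C₁ = C_in(1 − e^(−t/τ₁)). Tank 2 (τ₁ ≠ τ₂): C₂ = C_in[1 − (τ₁ e^(−t/τ₁) − τ₂ e^(−t/τ₂))/(τ₁ − τ₂)].
At t = 19.1: e^(−t/τ₁) = 0.56646, e^(−t/τ₂) = 0.60909.
C₂ = 0.554·[1 − (33.607·0.56646 − 38.525·0.60909)/(-4.9180)] = 0.554·0.099624 = 0.055192 g/L.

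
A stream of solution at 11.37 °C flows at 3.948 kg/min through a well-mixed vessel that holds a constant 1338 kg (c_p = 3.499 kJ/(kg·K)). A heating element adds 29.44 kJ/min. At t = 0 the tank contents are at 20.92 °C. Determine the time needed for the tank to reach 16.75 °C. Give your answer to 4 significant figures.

M c_p dT/dt = ṁ c_p (T_in − T) + Q̇.
τ = M/ṁ = 338.906 min; T_ss = T_in + Q̇/(ṁ c_p) = 13.5012 °C.
T(t) = T_ss + (T₀ − T_ss) e^(−t/τ). Set T = 16.75:
e^(−t/τ) = (16.75 − 13.5012)/(20.92 − 13.5012) = 0.437917
t = −338.906 · ln(0.437917) = 279.843 min.

279.8 min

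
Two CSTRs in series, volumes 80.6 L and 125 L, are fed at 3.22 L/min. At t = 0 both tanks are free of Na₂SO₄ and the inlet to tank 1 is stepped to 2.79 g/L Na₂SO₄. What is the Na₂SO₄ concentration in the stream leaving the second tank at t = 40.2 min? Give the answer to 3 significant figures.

1.02 g/L

Time constants: τᵢ = Vᵢ/Q for each well-mixed tank.
τ₁ = 80.6/3.22 = 25.031 min; τ₂ = 125/3.22 = 38.820 min.
Tank 1: C₁ = C_in(1 − e^(−t/τ₁)). Tank 2 (τ₁ ≠ τ₂): C₂ = C_in[1 − (τ₁ e^(−t/τ₁) − τ₂ e^(−t/τ₂))/(τ₁ − τ₂)].
At t = 40.2: e^(−t/τ₁) = 0.20069, e^(−t/τ₂) = 0.35503.
C₂ = 2.79·[1 − (25.031·0.20069 − 38.820·0.35503)/(-13.789)] = 2.79·0.36479 = 1.0178 g/L.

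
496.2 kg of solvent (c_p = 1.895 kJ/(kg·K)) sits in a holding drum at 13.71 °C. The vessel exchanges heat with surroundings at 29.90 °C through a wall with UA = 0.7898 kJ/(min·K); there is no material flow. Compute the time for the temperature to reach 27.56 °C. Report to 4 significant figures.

Unsteady energy balance on the tank contents: M c_p dT/dt = −UA(T − T_amb).
τ = M c_p/UA = 1190.55 min; T_ss = T_amb = 29.9000 °C.
T(t) = T_ss + (T₀ − T_ss)e^(−t/τ); set T = 27.56:
t = −τ ln[(T − T_ss)/(T₀ − T_ss)] = −1190.55 · ln(0.144534) = 2302.82 min.

2303 min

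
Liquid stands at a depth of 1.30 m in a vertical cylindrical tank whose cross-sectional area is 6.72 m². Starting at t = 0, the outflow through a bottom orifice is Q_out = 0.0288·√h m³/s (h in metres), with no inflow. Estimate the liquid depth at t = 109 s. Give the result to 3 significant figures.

With no inflow, A dh/dt = −0.0288 √h.
Separate and integrate: 2(√h − √h₀) = −(0.0288/A) t.
√h = √1.30 − 0.0288·109/(2·6.72) = 1.1402 − 0.23357 = 0.90660.
h = 0.90660² = 0.82193 m.

0.822 m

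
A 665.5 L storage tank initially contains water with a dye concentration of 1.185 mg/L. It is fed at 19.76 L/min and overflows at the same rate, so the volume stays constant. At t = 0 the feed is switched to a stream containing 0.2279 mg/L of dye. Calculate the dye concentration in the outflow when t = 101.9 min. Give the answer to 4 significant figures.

Unsteady species balance (constant V, well mixed): V dC/dt = Q(C_in − C).
So dC/dt = (C_in − C)/τ with τ = V/Q = 665.5/19.76 = 33.6791 min.
Solution: C(t) = C_in + (C₀ − C_in) e^(−t/τ).
C(101.9) = 0.2279 + (1.185 − 0.2279)·e^(−101.9/33.6791) = 0.2279 + (0.957100)·0.0485282 = 0.274346 mg/L.

0.2743 mg/L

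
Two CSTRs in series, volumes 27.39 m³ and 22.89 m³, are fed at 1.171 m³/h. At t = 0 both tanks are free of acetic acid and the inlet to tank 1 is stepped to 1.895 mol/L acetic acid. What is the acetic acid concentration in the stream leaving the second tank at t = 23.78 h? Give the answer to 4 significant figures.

0.5776 mol/L

Time constants: τᵢ = Vᵢ/Q for each well-mixed tank.
τ₁ = 27.39/1.171 = 23.3903 h; τ₂ = 22.89/1.171 = 19.5474 h.
Tank 1: C₁ = C_in(1 − e^(−t/τ₁)). Tank 2 (τ₁ ≠ τ₂): C₂ = C_in[1 − (τ₁ e^(−t/τ₁) − τ₂ e^(−t/τ₂))/(τ₁ − τ₂)].
At t = 23.78: e^(−t/τ₁) = 0.361801, e^(−t/τ₂) = 0.296256.
C₂ = 1.895·[1 − (23.3903·0.361801 − 19.5474·0.296256)/(3.84287)] = 1.895·0.304798 = 0.577592 mol/L.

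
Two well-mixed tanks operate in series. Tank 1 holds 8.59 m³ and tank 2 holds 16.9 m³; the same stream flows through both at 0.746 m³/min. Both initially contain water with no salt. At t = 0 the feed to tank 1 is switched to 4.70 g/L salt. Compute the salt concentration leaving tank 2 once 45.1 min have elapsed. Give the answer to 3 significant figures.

3.49 g/L

Species balance on tank i: dCᵢ/dt = (Cᵢ₋₁ − Cᵢ)/τᵢ with τᵢ = Vᵢ/Q.
τ₁ = 8.59/0.746 = 11.515 min; τ₂ = 16.9/0.746 = 22.654 min.
Tank 1: C₁ = C_in(1 − e^(−t/τ₁)). Tank 2 (τ₁ ≠ τ₂): C₂ = C_in[1 − (τ₁ e^(−t/τ₁) − τ₂ e^(−t/τ₂))/(τ₁ − τ₂)].
At t = 45.1: e^(−t/τ₁) = 0.019906, e^(−t/τ₂) = 0.13659.
C₂ = 4.70·[1 − (11.515·0.019906 − 22.654·0.13659)/(-11.139)] = 4.70·0.74280 = 3.4912 g/L.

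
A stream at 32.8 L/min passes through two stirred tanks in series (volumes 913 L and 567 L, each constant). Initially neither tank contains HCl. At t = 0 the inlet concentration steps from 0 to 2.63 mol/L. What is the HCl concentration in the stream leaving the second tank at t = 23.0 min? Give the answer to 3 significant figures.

0.732 mol/L

Each tank obeys Vᵢ dCᵢ/dt = Q(Cᵢ₋₁ − Cᵢ), so τᵢ = Vᵢ/Q.
τ₁ = 913/32.8 = 27.835 min; τ₂ = 567/32.8 = 17.287 min.
Tank 1: C₁ = C_in(1 − e^(−t/τ₁)). Tank 2 (τ₁ ≠ τ₂): C₂ = C_in[1 − (τ₁ e^(−t/τ₁) − τ₂ e^(−t/τ₂))/(τ₁ − τ₂)].
At t = 23.0: e^(−t/τ₁) = 0.43767, e^(−t/τ₂) = 0.26434.
C₂ = 2.63·[1 − (27.835·0.43767 − 17.287·0.26434)/(10.549)] = 2.63·0.27829 = 0.73190 mol/L.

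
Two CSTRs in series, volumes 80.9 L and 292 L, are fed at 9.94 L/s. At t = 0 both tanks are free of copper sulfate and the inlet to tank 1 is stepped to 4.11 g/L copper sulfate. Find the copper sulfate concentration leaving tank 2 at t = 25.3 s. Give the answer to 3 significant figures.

Time constants: τᵢ = Vᵢ/Q for each well-mixed tank.
τ₁ = 80.9/9.94 = 8.1388 s; τ₂ = 292/9.94 = 29.376 s.
Solving the cascade with C₁(0)=C₂(0)=0 gives C₂(t) = C_in[1 − (τ₁ e^(−t/τ₁) − τ₂ e^(−t/τ₂))/(τ₁ − τ₂)].
At t = 25.3: e^(−t/τ₁) = 0.044666, e^(−t/τ₂) = 0.42264.
C₂ = 4.11·[1 − (8.1388·0.044666 − 29.376·0.42264)/(-21.237)] = 4.11·0.43251 = 1.7776 g/L.

1.78 g/L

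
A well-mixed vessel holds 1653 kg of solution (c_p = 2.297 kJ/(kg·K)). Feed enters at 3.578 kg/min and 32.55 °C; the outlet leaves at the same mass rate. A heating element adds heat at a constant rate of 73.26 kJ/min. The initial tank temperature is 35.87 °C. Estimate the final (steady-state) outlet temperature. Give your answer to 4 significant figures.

M c_p dT/dt = ṁ c_p (T_in − T) + Q̇.
At steady state dT/dt = 0 ⇒ T_ss = T_in + Q̇/(ṁ c_p) = 32.55 + 73.26/(3.578·2.297) = 41.4639 °C.

41.46 °C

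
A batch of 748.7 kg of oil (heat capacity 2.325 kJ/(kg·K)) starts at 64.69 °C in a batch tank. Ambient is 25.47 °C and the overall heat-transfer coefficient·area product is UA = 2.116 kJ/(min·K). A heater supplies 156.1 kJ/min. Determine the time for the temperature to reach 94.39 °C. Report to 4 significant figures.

Lumped-capacitance energy balance: M c_p dT/dt = UA(T_amb − T) + Q̇.
τ = M c_p/UA = 822.650 min; T_ss = T_amb + Q̇/UA = 25.47 + 156.1/2.116 = 99.2413 °C.
T(t) = T_ss + (T₀ − T_ss)e^(−t/τ); set T = 94.39:
t = −τ ln[(T − T_ss)/(T₀ − T_ss)] = −822.650 · ln(0.140408) = 1615.03 min.

1615 min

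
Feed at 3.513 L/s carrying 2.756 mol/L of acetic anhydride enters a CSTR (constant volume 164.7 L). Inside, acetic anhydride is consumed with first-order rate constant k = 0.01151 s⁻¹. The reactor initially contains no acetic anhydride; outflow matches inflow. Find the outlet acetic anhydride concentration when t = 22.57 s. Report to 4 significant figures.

0.9370 mol/L

Accumulation = in − out − consumed: V dC/dt = Q C_in − Q C − k V C.
This is linear with rate a = Q/V + k = 0.0328397 s⁻¹.
C_ss = Q C_in/(Q + kV) = 1.79005 mol/L; C(t) = C_ss + (C₀ − C_ss) e^(−a t).
C(22.57) = 1.79005 + (-1.79005)·e^(−0.0328397·22.57) = 1.79005 + (-1.79005)·0.476546 = 0.937009 mol/L.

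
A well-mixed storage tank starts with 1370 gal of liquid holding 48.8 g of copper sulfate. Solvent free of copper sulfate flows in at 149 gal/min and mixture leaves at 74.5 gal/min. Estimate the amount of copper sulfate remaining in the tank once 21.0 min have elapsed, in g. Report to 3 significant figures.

Total volume: dV/dt = Q_in − Q_out = 74.500 gal/min, so V(t) = 1370 + 74.500 t and V(21.0) = 2934.5 gal.
No copper sulfate enters, so dm/dt = −Q_out · (m/V).
dm/m = −Q_out dt/(V₀ + 74.500 t); integrating gives ln(m/m₀) = −(Q_out/(Q_in−Q_out)) ln(V/V₀).
m = m₀ (V₀/V)^(Q_out/(Q_in−Q_out)) = 48.8 × (1370/2934.5)^(1.0000) = 22.783 g.

22.8 g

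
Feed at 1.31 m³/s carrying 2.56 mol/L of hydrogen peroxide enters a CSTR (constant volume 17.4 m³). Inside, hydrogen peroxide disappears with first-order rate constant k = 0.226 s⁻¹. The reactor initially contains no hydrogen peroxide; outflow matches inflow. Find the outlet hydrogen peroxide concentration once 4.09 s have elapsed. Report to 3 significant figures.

0.453 mol/L

V dC/dt = Q(C_in − C) − k V C.
dC/dt = (Q/V) C_in − (Q/V + k) C; effective rate a = Q/V + k = 0.075287 + 0.226 = 0.30129 s⁻¹.
C_ss = Q C_in/(Q + kV) = 0.63971 mol/L; C(t) = C_ss + (C₀ − C_ss) e^(−a t).
C(4.09) = 0.63971 + (-0.63971)·e^(−0.30129·4.09) = 0.63971 + (-0.63971)·0.29163 = 0.45315 mol/L.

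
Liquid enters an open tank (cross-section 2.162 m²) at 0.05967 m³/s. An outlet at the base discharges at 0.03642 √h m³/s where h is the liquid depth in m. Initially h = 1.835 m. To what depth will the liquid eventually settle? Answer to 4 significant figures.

Volume balance on the tank: A dh/dt = Q_in − 0.03642 √h. At steady state dh/dt = 0:
Q_in = 0.03642 √h_ss ⇒ √h_ss = 0.05967/0.03642 = 1.63839.
h_ss = 1.63839² = 2.68431 m. (Since h₀ = 1.835 m < h_ss, the level will rise toward this value.)

2.684 m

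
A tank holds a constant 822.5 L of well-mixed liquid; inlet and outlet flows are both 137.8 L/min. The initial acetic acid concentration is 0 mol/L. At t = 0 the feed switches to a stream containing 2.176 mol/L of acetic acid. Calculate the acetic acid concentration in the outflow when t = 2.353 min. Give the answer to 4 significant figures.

Species balance on the tank: V dC/dt = Q(C_in − C).
Time constant τ = V/Q = 822.5/137.8 = 5.96880 min.
Integrating: C(t) = C_in + (C₀ − C_in) e^(−t/τ).
C(2.353) = 2.176 + (0 − 2.176)·e^(−2.353/5.96880) = 2.176 + (-2.17600)·0.674208 = 0.708924 mol/L.

0.7089 mol/L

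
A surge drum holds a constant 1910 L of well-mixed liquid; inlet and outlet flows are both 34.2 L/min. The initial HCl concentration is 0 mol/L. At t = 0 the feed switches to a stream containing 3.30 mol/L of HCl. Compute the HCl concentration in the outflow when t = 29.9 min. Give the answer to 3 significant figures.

1.37 mol/L

Accumulation = in − out for the solute gives V dC/dt = Q(C_in − C).
Rewrite as dC/dt + C/τ = C_in/τ, τ = V/Q = 55.848 min.
C approaches C_in exponentially: C(t) = C_in + (C₀ − C_in) e^(−t/τ).
C(29.9) = 3.30 + (0 − 3.30)·e^(−29.9/55.848) = 3.30 + (-3.3000)·0.58545 = 1.3680 mol/L.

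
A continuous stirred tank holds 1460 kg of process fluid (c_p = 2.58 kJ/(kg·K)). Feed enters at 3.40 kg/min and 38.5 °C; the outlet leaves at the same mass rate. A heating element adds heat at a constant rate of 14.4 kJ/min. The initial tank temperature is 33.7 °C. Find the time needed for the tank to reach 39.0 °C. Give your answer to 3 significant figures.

743 min

M c_p dT/dt = ṁ c_p (T_in − T) + Q̇.
τ = M/ṁ = 429.41 min; T_ss = T_in + Q̇/(ṁ c_p) = 40.142 °C.
T(t) = T_ss + (T₀ − T_ss) e^(−t/τ). Set T = 39.0:
e^(−t/τ) = (39.0 − 40.142)/(33.7 − 40.142) = 0.17722
t = −429.41 · ln(0.17722) = 743.04 min.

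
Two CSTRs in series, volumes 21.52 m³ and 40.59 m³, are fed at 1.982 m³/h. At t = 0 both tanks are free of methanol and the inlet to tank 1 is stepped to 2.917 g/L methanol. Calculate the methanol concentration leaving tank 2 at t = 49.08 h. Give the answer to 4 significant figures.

Species balance on tank i: dCᵢ/dt = (Cᵢ₋₁ − Cᵢ)/τᵢ with τᵢ = Vᵢ/Q.
τ₁ = 21.52/1.982 = 10.8577 h; τ₂ = 40.59/1.982 = 20.4793 h.
Solving the cascade with C₁(0)=C₂(0)=0 gives C₂(t) = C_in[1 − (τ₁ e^(−t/τ₁) − τ₂ e^(−t/τ₂))/(τ₁ − τ₂)].
At t = 49.08: e^(−t/τ₁) = 0.0108859, e^(−t/τ₂) = 0.0910301.
C₂ = 2.917·[1 − (10.8577·0.0108859 − 20.4793·0.0910301)/(-9.62159)] = 2.917·0.818529 = 2.38765 g/L.

2.388 g/L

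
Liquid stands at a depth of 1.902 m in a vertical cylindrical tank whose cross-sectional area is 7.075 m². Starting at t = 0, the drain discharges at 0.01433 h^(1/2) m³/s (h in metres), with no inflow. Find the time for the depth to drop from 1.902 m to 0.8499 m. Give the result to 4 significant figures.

With no inflow, A dh/dt = −0.01433 √h.
Separate and integrate: 2(√h − √h₀) = −(0.01433/A) t.
t = 2A(√h₀ − √h)/0.01433 = 2·7.075·(√1.902 − √0.8499)/0.01433
  = 14.1500 × (1.37913 − 0.921900) / 0.01433 = 451.487 s.

451.5 s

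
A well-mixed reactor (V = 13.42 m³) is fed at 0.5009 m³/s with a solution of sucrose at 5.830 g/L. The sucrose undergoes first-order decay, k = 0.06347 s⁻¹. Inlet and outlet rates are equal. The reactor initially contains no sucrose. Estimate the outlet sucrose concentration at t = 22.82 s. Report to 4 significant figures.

1.942 g/L

Species balance: V dC/dt = Q C_in − Q C − k V C.
dC/dt = (Q/V) C_in − (Q/V + k) C; effective rate a = Q/V + k = 0.0373249 + 0.06347 = 0.100795 s⁻¹.
C_ss = Q C_in/(Q + kV) = 2.15888 g/L; C(t) = C_ss + (C₀ − C_ss) e^(−a t).
C(22.82) = 2.15888 + (-2.15888)·e^(−0.100795·22.82) = 2.15888 + (-2.15888)·0.100245 = 1.94246 g/L.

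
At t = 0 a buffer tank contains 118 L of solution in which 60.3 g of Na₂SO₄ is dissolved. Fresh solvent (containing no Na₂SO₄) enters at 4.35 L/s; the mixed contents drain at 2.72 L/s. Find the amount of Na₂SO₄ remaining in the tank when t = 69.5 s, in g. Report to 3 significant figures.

19.6 g

Let m(t) be the amount of Na₂SO₄. Volume: V(t) = V₀ + (Q_in − Q_out) t = 118 + 1.6300 t; V(69.5) = 231.28 L.
Species balance (pure solvent in): dm/dt = −Q_out · m/V(t).
Separate: dm/m = −Q_out dt/V(t) ⇒ ln(m/m₀) = −(Q_out/(Q_in−Q_out)) ln(V/V₀).
m = m₀ (V₀/V)^(Q_out/(Q_in−Q_out)) = 60.3 × (118/231.28)^(1.6687) = 19.616 g.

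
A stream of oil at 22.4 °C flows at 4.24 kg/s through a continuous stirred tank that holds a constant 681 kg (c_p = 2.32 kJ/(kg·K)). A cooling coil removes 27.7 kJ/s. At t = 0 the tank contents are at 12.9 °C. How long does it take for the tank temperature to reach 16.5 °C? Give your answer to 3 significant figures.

M c_p dT/dt = ṁ c_p (T_in − T) − Q̇.
τ = M/ṁ = 160.61 s; T_ss = T_in − Q̇/(ṁ c_p) = 19.584 °C.
T(t) = T_ss + (T₀ − T_ss) e^(−t/τ). Set T = 16.5:
e^(−t/τ) = (16.5 − 19.584)/(12.9 − 19.584) = 0.46140
t = −160.61 · ln(0.46140) = 124.23 s.

124 s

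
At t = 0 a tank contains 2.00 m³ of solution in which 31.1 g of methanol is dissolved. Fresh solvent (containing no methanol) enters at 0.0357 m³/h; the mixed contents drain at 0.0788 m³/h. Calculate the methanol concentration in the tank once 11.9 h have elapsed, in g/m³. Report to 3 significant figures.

12.2 g/m³

Let m(t) be the amount of methanol. Volume: V(t) = V₀ + (Q_in − Q_out) t = 2.00 − 0.043100 t; V(11.9) = 1.4871 m³.
No methanol enters, so dm/dt = −Q_out · (m/V).
Separate: dm/m = −Q_out dt/V(t) ⇒ ln(m/m₀) = −(Q_out/(Q_in−Q_out)) ln(V/V₀).
m = m₀ (V₀/V)^(Q_out/(Q_in−Q_out)) = 31.1 × (2.00/1.4871)^(-1.8283) = 18.092 g.
C = m/V = 18.092/1.4871 = 12.166 g/m³.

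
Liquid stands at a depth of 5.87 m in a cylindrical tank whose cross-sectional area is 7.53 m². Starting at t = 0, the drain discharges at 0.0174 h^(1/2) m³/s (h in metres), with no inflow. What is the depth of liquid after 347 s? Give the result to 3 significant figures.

4.09 m

Unsteady balance on liquid volume: A dh/dt = −0.0174 √h.
This is separable: 2 d(√h)/dt = −0.0174/A, so √h = √h₀ − (0.0174/(2A)) t.
√h = √5.87 − 0.0174·347/(2·7.53) = 2.4228 − 0.40092 = 2.0219.
h = 2.0219² = 4.0880 m.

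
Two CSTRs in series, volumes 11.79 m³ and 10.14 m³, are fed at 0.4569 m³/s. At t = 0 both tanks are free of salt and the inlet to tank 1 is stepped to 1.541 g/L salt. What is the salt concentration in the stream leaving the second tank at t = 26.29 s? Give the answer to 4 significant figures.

Time constants: τᵢ = Vᵢ/Q for each well-mixed tank.
τ₁ = 11.79/0.4569 = 25.8043 s; τ₂ = 10.14/0.4569 = 22.1930 s.
Solving the cascade with C₁(0)=C₂(0)=0 gives C₂(t) = C_in[1 − (τ₁ e^(−t/τ₁) − τ₂ e^(−t/τ₂))/(τ₁ − τ₂)].
At t = 26.29: e^(−t/τ₁) = 0.361020, e^(−t/τ₂) = 0.305867.
C₂ = 1.541·[1 − (25.8043·0.361020 − 22.1930·0.305867)/(3.61129)] = 1.541·0.300036 = 0.462356 g/L.

0.4624 g/L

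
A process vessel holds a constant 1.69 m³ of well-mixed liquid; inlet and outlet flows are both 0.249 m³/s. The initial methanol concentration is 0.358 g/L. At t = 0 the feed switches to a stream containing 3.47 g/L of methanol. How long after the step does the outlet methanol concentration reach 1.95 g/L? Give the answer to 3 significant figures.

Accumulation = in − out for the solute gives V dC/dt = Q(C_in − C), so τ = V/Q = 6.7871 s.
C(t) = C_in + (C₀ − C_in) e^(−t/τ). Set C = 1.95 and solve for t:
e^(−t/τ) = (C − C_in)/(C₀ − C_in) = (1.95 − 3.47)/(0.358 − 3.47) = 0.48843
t = −τ ln(…) = 6.7871 × 0.71656 = 4.8634 s.

4.86 s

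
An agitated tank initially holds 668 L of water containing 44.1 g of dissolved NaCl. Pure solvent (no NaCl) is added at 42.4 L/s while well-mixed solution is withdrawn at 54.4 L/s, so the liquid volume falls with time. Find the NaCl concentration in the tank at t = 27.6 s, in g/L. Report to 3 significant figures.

0.00587 g/L

Total volume: dV/dt = Q_in − Q_out = -12.000 L/s, so V(t) = 668 − 12.000 t and V(27.6) = 336.80 L.
No NaCl enters, so dm/dt = −Q_out · (m/V).
dm/m = −Q_out dt/(V₀ − 12.000 t); integrating gives ln(m/m₀) = −(Q_out/(Q_in−Q_out)) ln(V/V₀).
m = m₀ (V₀/V)^(Q_out/(Q_in−Q_out)) = 44.1 × (668/336.80)^(-4.5333) = 1.9779 g.
C = m/V = 1.9779/336.80 = 0.0058726 g/L.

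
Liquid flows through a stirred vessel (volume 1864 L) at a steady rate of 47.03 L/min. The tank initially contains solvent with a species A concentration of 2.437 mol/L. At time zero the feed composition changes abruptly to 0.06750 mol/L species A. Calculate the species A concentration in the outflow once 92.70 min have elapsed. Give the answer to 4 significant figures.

0.2960 mol/L

Species balance on the tank: V dC/dt = Q(C_in − C).
Time constant τ = V/Q = 1864/47.03 = 39.6343 min.
Integrating: C(t) = C_in + (C₀ − C_in) e^(−t/τ).
C(92.70) = 0.06750 + (2.437 − 0.06750)·e^(−92.70/39.6343) = 0.06750 + (2.36950)·0.0964351 = 0.296003 mol/L.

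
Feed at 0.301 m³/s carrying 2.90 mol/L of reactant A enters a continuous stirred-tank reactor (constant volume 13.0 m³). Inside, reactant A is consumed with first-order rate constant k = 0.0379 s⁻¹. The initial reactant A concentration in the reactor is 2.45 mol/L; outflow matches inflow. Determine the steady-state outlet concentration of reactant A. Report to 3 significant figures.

1.10 mol/L

V dC/dt = Q(C_in − C) − k V C.
Steady state (dC/dt = 0): C_ss = Q C_in/(Q + kV) = C_in/(1 + kV/Q).
C_ss = 0.301·2.90/(0.301 + 0.0379·13.0) = 0.87290/0.79370 = 1.0998 mol/L.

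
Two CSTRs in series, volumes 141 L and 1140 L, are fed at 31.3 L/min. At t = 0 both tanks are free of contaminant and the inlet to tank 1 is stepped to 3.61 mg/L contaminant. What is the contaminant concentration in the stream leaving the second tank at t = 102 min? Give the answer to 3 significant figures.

Each tank obeys Vᵢ dCᵢ/dt = Q(Cᵢ₋₁ − Cᵢ), so τᵢ = Vᵢ/Q.
τ₁ = 141/31.3 = 4.5048 min; τ₂ = 1140/31.3 = 36.422 min.
Solving the cascade with C₁(0)=C₂(0)=0 gives C₂(t) = C_in[1 − (τ₁ e^(−t/τ₁) − τ₂ e^(−t/τ₂))/(τ₁ − τ₂)].
At t = 102: e^(−t/τ₁) = 1.4671e-10, e^(−t/τ₂) = 0.060778.
C₂ = 3.61·[1 − (4.5048·1.4671e-10 − 36.422·0.060778)/(-31.917)] = 3.61·0.93064 = 3.3596 mg/L.

3.36 mg/L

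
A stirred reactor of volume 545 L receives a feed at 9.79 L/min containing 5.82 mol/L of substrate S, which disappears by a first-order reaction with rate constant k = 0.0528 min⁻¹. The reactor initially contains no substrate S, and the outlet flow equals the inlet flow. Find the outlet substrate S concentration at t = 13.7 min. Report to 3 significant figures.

0.917 mol/L

V dC/dt = Q(C_in − C) − k V C.
This is linear with rate a = Q/V + k = 0.070763 min⁻¹.
C_ss = Q C_in/(Q + kV) = 1.4774 mol/L; C(t) = C_ss + (C₀ − C_ss) e^(−a t).
C(13.7) = 1.4774 + (-1.4774)·e^(−0.070763·13.7) = 1.4774 + (-1.4774)·0.37929 = 0.91704 mol/L.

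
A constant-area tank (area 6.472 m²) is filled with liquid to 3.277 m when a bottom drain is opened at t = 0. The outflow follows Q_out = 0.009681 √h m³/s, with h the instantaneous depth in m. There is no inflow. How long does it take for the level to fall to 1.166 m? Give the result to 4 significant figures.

With no inflow, A dh/dt = −0.009681 √h.
Separate and integrate: 2(√h − √h₀) = −(0.009681/A) t.
t = 2A(√h₀ − √h)/0.009681 = 2·6.472·(√3.277 − √1.166)/0.009681
  = 12.9440 × (1.81025 − 1.07981) / 0.009681 = 976.628 s.

976.6 s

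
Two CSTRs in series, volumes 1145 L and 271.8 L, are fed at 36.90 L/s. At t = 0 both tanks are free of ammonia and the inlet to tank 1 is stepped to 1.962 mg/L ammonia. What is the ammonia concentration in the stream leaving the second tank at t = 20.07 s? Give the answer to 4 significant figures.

0.6547 mg/L

Time constants: τᵢ = Vᵢ/Q for each well-mixed tank.
τ₁ = 1145/36.90 = 31.0298 s; τ₂ = 271.8/36.90 = 7.36585 s.
Solving the cascade with C₁(0)=C₂(0)=0 gives C₂(t) = C_in[1 − (τ₁ e^(−t/τ₁) − τ₂ e^(−t/τ₂))/(τ₁ − τ₂)].
At t = 20.07: e^(−t/τ₁) = 0.523720, e^(−t/τ₂) = 0.0655636.
C₂ = 1.962·[1 − (31.0298·0.523720 − 7.36585·0.0655636)/(23.6640)] = 1.962·0.333670 = 0.654660 mg/L.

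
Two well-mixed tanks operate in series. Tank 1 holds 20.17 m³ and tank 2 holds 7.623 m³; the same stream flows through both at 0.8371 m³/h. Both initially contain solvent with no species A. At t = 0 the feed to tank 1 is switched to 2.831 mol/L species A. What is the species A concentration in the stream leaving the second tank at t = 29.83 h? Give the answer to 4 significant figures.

Species balance on tank i: dCᵢ/dt = (Cᵢ₋₁ − Cᵢ)/τᵢ with τᵢ = Vᵢ/Q.
τ₁ = 20.17/0.8371 = 24.0951 h; τ₂ = 7.623/0.8371 = 9.10644 h.
Solving the cascade with C₁(0)=C₂(0)=0 gives C₂(t) = C_in[1 − (τ₁ e^(−t/τ₁) − τ₂ e^(−t/τ₂))/(τ₁ − τ₂)].
At t = 29.83: e^(−t/τ₁) = 0.289960, e^(−t/τ₂) = 0.0377902.
C₂ = 2.831·[1 − (24.0951·0.289960 − 9.10644·0.0377902)/(14.9887)] = 2.831·0.556833 = 1.57639 mol/L.

1.576 mol/L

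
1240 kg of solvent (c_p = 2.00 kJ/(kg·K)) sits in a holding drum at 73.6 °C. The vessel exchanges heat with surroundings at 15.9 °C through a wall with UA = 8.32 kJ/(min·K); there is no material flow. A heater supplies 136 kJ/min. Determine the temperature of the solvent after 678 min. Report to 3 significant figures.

Energy balance: M c_p dT/dt = −UA(T − T_amb) + Q̇.
dT/dt = (T_ss − T)/τ with T_ss = T_amb + Q̇/UA = 15.9 + 136/8.32 = 32.246 °C, τ = M c_p/UA = 1240·2.00/8.32 = 298.08 min.
T approaches T_ss exponentially: T(t) = T_ss + (T₀ − T_ss) e^(−t/τ).
T(678) = 32.246 + (41.354)·0.10284 = 36.499 °C.

36.5 °C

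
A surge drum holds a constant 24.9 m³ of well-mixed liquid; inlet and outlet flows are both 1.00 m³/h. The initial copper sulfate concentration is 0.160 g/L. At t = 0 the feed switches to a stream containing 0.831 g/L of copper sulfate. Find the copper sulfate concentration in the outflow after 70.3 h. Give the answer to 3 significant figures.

0.791 g/L

Transient balance on the dissolved component: V dC/dt = Q(C_in − C).
So dC/dt = (C_in − C)/τ with τ = V/Q = 24.9/1.00 = 24.900 h.
Integrating: C(t) = C_in + (C₀ − C_in) e^(−t/τ).
C(70.3) = 0.831 + (0.160 − 0.831)·e^(−70.3/24.900) = 0.831 + (-0.67100)·0.059410 = 0.79114 g/L.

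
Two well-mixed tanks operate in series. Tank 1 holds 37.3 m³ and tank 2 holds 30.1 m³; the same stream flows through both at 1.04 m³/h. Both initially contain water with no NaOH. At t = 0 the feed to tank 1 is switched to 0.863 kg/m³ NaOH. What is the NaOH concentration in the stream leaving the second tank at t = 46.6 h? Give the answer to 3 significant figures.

Species balance on tank i: dCᵢ/dt = (Cᵢ₋₁ − Cᵢ)/τᵢ with τᵢ = Vᵢ/Q.
τ₁ = 37.3/1.04 = 35.865 h; τ₂ = 30.1/1.04 = 28.942 h.
Solving the cascade with C₁(0)=C₂(0)=0 gives C₂(t) = C_in[1 − (τ₁ e^(−t/τ₁) − τ₂ e^(−t/τ₂))/(τ₁ − τ₂)].
At t = 46.6: e^(−t/τ₁) = 0.27272, e^(−t/τ₂) = 0.19987.
C₂ = 0.863·[1 − (35.865·0.27272 − 28.942·0.19987)/(6.9231)] = 0.863·0.42271 = 0.36480 kg/m³.

0.365 kg/m³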